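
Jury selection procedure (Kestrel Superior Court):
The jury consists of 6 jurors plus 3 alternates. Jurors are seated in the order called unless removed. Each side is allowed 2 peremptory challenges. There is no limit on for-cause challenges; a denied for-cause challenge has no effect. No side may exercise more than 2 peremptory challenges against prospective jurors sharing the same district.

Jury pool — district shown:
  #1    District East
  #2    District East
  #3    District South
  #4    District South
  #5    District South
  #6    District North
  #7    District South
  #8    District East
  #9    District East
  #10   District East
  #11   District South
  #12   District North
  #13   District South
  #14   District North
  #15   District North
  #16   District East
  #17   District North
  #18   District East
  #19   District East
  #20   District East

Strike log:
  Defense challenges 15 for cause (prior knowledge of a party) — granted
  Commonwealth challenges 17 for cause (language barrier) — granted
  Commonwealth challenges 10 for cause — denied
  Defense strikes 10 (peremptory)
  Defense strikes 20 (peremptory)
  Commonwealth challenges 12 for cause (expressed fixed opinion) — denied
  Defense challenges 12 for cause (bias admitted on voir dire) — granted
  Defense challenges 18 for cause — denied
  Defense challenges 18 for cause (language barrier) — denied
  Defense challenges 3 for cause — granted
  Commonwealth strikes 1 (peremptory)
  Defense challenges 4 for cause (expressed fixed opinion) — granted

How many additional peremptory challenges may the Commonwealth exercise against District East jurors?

Commonwealth peremptories so far: #1 — 1 of 2 used, 1 left overall.
Against District East: #1 — 1 used; per-district cap 2 leaves 1.
Binding limit: min(1, 1) = 1.

1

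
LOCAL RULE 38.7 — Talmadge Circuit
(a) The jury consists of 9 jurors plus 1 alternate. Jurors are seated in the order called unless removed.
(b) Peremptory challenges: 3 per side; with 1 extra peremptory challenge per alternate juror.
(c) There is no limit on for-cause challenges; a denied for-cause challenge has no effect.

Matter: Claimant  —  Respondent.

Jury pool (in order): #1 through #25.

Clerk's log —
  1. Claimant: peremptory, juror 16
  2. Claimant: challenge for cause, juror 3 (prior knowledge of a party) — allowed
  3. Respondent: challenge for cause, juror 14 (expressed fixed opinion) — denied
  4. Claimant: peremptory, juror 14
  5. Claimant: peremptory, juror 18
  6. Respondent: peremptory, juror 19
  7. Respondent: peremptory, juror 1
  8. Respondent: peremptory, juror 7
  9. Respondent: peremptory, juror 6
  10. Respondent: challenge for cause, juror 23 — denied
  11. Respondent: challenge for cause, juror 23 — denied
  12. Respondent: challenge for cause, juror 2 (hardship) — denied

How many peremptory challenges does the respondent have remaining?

0

Respondent allotment: 3 base + 1 × 1 alternate = 4.
Respondent peremptories used: #19, #1, #7, #6 — 4 (for-cause on #14, #23, #23, #2 don't count).
Remaining: 4 − 4 = 0.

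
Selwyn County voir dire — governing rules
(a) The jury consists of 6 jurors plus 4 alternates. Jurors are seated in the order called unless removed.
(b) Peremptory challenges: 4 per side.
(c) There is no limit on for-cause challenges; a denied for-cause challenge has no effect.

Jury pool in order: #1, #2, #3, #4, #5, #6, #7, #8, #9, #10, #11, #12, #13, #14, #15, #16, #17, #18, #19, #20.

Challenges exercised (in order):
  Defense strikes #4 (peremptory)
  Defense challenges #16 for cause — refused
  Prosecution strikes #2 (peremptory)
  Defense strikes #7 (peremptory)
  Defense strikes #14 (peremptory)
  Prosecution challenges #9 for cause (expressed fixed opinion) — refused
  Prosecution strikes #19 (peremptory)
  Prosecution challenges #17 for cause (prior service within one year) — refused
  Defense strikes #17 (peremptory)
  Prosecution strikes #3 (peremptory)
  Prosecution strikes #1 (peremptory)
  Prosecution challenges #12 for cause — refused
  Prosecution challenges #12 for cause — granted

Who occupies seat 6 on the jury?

Removed: #1, #2, #3, #4, #7, #12, #14, #17, #19. (#9, #16 stay — for-cause denied.)
Seating in order: seats 1–6 → #5, #6, #8, #9, #10, #11; alternates → #13, #15, #16, #18.
So seat 6 is #11.

11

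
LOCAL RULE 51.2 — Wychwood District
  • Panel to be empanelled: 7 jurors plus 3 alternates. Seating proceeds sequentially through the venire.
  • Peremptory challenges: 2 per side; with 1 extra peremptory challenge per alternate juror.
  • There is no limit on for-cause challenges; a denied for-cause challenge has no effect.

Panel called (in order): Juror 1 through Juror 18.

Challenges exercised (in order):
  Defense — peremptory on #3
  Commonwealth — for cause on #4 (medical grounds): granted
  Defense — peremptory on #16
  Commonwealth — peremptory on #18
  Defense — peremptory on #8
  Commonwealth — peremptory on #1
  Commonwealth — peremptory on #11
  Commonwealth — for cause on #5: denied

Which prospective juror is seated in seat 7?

Removed: #1, #3, #4, #8, #11, #16, #18. (#5 stays — for-cause denied.)
Seating in order: seats 1–7 → #2, #5, #6, #7, #9, #10, #12; alternates → #13, #14, #15.
So seat 7 is #12.

12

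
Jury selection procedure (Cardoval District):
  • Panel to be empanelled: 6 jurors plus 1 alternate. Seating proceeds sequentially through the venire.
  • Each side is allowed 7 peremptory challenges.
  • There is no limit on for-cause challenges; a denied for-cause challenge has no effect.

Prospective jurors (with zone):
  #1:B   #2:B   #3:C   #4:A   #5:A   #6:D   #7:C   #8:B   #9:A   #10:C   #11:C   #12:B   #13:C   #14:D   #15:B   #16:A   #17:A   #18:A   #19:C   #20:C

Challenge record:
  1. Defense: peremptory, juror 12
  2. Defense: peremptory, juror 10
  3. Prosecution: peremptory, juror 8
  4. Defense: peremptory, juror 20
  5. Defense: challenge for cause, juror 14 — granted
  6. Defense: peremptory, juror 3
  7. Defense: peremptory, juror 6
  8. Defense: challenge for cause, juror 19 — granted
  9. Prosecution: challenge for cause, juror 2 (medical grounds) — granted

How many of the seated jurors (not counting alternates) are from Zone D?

0

Removed: #2, #3, #6, #8, #10, #12, #14, #19, #20.
Seated jurors 1–6: #1, #4, #5, #7, #9, #11 (alternates #13 not counted).
None of those are in Zone D → 0.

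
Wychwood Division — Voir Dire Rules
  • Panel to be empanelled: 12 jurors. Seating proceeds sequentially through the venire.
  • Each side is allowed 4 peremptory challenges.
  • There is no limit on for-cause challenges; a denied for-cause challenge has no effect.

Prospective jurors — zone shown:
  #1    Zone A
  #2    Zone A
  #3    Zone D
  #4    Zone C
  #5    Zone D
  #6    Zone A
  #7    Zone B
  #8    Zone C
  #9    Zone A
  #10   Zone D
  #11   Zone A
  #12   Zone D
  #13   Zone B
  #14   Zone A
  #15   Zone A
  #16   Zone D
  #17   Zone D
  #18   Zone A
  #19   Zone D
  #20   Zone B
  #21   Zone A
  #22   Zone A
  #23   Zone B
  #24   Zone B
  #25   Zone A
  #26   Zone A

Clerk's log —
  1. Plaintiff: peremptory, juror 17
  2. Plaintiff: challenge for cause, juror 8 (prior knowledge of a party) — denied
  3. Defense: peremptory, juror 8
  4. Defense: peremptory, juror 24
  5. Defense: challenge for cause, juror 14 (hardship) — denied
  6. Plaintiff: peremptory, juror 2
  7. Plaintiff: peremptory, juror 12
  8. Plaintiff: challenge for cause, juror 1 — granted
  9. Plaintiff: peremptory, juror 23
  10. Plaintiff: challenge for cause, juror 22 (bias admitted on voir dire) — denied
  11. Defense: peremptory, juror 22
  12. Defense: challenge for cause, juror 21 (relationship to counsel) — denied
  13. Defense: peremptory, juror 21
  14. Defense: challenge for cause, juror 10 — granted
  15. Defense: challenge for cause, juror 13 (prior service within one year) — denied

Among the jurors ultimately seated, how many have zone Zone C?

Removed: #1, #2, #8, #10, #12, #17, #21, #22, #23, #24.
Seated jurors 1–12: #3, #4, #5, #6, #7, #9, #11, #13, #14, #15, #16, #18.
Of those, in Zone C: #4 → 1.

1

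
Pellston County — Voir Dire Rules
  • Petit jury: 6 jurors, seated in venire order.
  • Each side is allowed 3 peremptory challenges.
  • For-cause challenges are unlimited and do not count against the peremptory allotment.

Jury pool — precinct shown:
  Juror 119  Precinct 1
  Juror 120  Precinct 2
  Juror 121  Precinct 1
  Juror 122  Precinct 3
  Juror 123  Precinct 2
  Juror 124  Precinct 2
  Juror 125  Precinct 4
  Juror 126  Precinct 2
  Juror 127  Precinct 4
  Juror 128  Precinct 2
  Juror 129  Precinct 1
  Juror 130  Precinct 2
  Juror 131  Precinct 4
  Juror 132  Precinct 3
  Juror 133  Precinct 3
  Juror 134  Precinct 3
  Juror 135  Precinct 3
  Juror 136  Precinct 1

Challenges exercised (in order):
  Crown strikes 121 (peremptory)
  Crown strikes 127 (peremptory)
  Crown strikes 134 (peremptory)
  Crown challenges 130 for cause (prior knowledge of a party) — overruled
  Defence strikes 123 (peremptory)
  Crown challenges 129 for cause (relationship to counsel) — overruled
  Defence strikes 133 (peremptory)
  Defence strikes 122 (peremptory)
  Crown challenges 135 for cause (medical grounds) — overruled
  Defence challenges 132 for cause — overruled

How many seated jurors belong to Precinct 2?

4

Removed: #121, #122, #123, #127, #133, #134.
Seated jurors 1–6: #119, #120, #124, #125, #126, #128.
Of those, in Precinct 2: #120, #124, #126, #128 → 4.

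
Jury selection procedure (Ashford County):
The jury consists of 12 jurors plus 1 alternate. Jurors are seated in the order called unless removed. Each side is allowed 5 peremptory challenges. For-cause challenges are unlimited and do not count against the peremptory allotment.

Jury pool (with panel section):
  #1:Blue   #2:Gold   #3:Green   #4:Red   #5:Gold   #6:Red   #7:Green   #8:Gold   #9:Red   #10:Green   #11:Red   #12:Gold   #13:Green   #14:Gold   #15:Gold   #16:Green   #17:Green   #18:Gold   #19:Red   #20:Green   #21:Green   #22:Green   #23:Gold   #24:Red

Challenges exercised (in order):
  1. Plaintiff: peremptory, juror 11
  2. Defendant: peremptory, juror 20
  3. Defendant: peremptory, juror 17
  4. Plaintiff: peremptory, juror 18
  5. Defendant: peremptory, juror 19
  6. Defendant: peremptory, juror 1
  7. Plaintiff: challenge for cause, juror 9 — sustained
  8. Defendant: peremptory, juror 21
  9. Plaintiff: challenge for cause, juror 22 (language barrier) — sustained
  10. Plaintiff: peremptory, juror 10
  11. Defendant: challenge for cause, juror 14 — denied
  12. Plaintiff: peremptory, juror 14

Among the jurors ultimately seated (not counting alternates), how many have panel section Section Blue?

0

Removed: #1, #9, #10, #11, #14, #17, #18, #19, #20, #21, #22.
Seated jurors 1–12: #2, #3, #4, #5, #6, #7, #8, #12, #13, #15, #16, #23 (alternates #24 not counted).
None of those are in Section Blue → 0.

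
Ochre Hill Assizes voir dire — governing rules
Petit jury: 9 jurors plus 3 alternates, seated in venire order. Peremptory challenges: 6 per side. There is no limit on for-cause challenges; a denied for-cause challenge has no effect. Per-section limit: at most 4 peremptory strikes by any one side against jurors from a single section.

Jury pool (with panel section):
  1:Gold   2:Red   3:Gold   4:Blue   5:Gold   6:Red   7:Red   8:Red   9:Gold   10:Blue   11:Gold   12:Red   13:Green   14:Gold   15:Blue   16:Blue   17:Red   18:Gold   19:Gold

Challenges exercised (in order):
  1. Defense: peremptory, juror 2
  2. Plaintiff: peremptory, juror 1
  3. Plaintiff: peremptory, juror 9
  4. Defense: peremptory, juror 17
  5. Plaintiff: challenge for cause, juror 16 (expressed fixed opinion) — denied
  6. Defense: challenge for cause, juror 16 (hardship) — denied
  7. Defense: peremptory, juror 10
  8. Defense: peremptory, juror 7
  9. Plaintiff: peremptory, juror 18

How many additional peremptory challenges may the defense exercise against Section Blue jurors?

Defense peremptories so far: #2, #17, #10, #7 — 4 of 6 used, 2 left overall.
Against Section Blue: #10 — 1 used; per-section cap 4 leaves 3.
Binding limit: min(2, 3) = 2.

2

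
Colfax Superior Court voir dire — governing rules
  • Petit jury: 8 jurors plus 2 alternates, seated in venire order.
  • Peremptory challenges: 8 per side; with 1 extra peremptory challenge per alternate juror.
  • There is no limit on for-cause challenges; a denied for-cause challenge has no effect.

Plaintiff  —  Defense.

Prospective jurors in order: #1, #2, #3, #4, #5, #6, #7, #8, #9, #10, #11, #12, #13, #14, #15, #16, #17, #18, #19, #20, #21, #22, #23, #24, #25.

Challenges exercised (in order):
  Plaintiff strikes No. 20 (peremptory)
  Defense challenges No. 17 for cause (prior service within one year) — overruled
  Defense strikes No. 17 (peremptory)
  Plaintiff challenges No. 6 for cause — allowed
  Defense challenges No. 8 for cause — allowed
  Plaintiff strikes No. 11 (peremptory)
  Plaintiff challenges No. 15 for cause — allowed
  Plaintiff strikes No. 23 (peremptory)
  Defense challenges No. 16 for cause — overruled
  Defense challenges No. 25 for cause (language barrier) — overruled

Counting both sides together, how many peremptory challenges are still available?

Plaintiff allotment: 8 base + 1 × 2 alternates = 10. Defense allotment: 8 base + 1 × 2 alternates = 10.
Plaintiff peremptories used: #20, #11, #23 — 3 (for-cause on #6, #15 don't count).
Defense peremptories used: #17 — 1 (for-cause on #17, #8, #16, #25 don't count).
Remaining: (10 − 3) + (10 − 1) = 16.

16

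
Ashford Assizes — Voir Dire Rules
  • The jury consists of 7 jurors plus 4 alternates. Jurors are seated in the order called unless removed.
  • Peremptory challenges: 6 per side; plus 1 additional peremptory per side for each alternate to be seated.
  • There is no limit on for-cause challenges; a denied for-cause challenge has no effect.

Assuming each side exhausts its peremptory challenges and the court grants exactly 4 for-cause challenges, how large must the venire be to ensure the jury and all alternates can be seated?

35

Seats to fill: 7 + 4 alternates = 11.
Peremptories: 6 + 1×4 = 10 per side × 2 sides = 20.
For-cause removals: 4.
Minimum venire: 11 + 20 + 4 = 35.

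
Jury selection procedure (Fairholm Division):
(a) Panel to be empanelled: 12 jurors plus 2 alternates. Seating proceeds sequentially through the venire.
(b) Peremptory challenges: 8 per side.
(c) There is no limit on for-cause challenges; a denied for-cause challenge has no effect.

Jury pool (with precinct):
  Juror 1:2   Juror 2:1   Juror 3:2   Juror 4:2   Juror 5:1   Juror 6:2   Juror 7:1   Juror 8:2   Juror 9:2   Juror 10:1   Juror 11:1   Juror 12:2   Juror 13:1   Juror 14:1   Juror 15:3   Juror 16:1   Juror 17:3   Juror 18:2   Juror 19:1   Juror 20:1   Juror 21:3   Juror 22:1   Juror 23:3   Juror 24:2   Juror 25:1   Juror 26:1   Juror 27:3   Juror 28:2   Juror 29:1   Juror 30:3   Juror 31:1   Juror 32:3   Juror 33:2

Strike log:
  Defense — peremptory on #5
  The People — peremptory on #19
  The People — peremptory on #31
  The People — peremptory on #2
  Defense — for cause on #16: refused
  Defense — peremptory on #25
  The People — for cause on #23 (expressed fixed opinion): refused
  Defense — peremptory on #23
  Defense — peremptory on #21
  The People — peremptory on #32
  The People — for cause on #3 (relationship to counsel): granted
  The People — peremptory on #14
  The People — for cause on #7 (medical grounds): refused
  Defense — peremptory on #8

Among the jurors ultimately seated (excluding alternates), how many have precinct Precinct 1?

5

Removed: #2, #3, #5, #8, #14, #19, #21, #23, #25, #31, #32.
Seated jurors 1–12: #1, #4, #6, #7, #9, #10, #11, #12, #13, #15, #16, #17 (alternates #18, #20 not counted).
Of those, in Precinct 1: #7, #10, #11, #13, #16 → 5.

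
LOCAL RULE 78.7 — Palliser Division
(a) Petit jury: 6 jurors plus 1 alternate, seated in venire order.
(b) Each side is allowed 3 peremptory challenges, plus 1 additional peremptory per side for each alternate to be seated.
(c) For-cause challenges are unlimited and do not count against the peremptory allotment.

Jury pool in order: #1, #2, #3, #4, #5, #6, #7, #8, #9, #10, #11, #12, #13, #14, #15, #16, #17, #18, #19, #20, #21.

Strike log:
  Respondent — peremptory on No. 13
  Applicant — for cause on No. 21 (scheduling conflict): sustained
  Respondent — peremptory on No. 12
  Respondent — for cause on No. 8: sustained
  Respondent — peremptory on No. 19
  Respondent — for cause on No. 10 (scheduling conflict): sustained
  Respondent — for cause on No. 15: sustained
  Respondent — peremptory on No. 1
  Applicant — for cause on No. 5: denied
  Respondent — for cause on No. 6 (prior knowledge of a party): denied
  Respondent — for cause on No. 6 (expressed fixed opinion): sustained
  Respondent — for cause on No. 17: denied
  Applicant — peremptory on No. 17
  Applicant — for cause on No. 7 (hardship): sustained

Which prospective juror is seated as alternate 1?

14

Removed: #1, #6, #7, #8, #10, #12, #13, #15, #17, #19, #21. (#5 stays — for-cause denied.)
Seating in order: seats 1–6 → #2, #3, #4, #5, #9, #11; alternates → #14.
So alternate 1 is #14.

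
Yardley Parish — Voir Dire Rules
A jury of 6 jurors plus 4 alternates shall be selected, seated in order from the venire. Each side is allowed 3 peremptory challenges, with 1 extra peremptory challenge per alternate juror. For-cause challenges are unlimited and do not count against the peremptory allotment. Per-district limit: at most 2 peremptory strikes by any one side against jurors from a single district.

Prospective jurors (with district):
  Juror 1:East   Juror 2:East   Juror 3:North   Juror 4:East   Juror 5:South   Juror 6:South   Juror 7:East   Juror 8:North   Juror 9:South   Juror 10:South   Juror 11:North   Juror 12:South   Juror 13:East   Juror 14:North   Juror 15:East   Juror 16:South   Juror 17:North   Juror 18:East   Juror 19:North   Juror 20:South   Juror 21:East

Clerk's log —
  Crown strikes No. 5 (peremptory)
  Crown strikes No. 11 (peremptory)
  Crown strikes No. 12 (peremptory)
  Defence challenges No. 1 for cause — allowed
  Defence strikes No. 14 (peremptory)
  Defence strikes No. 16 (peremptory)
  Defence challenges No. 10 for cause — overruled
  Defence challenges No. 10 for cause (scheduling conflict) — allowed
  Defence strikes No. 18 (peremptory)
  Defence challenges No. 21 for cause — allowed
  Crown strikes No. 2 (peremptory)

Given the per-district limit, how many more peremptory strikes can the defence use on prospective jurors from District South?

Defence peremptories so far: #14, #16, #18 — 3 of 7 used, 4 left overall.
Against District South: #16 — 1 used; per-district cap 2 leaves 1.
Binding limit: min(4, 1) = 1.

1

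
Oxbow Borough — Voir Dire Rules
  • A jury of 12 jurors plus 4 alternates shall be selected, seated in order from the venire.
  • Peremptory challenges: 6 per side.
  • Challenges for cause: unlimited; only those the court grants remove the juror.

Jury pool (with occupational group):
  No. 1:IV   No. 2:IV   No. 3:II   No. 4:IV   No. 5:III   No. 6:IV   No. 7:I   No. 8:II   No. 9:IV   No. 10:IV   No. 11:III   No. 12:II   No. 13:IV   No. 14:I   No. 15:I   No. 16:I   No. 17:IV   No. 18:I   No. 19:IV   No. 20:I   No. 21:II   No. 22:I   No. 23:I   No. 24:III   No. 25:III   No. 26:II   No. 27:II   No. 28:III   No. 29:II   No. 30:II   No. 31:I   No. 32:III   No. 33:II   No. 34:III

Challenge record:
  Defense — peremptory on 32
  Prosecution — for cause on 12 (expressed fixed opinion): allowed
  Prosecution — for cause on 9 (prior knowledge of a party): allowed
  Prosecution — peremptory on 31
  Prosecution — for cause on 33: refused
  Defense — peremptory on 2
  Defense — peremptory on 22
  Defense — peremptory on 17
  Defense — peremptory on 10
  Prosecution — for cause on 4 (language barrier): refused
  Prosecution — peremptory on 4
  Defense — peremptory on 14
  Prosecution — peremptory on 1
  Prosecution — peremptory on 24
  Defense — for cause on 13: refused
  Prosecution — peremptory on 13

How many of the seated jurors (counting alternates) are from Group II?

Removed: #1, #2, #4, #9, #10, #12, #13, #14, #17, #22, #24, #31, #32.
Seated (16 incl. alternates): #3, #5, #6, #7, #8, #11, #15, #16, #18, #19, #20, #21, #23, #25, #26, #27.
Of those, in Group II: #3, #8, #21, #26, #27 → 5.

5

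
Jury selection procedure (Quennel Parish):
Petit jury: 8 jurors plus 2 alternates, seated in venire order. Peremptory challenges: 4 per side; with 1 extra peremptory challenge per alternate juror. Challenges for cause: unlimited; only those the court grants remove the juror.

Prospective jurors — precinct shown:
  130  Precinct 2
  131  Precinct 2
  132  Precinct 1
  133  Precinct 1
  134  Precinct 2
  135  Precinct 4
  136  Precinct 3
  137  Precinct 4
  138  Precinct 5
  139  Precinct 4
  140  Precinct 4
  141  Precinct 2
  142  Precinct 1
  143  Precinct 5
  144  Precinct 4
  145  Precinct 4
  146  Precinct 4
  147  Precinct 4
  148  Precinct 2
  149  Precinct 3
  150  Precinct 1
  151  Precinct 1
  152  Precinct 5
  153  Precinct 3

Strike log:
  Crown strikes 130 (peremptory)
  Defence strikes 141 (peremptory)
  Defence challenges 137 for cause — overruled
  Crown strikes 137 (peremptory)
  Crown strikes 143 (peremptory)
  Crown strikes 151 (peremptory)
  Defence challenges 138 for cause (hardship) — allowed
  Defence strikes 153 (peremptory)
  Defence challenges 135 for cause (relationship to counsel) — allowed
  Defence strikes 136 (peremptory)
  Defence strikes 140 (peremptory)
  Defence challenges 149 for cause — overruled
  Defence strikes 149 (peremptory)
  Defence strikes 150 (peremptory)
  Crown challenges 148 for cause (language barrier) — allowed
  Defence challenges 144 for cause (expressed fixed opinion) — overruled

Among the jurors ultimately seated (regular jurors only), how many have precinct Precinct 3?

Removed: #130, #135, #136, #137, #138, #140, #141, #143, #148, #149, #150, #151, #153.
Seated jurors 1–8: #131, #132, #133, #134, #139, #142, #144, #145 (alternates #146, #147 not counted).
None of those are in Precinct 3 → 0.

0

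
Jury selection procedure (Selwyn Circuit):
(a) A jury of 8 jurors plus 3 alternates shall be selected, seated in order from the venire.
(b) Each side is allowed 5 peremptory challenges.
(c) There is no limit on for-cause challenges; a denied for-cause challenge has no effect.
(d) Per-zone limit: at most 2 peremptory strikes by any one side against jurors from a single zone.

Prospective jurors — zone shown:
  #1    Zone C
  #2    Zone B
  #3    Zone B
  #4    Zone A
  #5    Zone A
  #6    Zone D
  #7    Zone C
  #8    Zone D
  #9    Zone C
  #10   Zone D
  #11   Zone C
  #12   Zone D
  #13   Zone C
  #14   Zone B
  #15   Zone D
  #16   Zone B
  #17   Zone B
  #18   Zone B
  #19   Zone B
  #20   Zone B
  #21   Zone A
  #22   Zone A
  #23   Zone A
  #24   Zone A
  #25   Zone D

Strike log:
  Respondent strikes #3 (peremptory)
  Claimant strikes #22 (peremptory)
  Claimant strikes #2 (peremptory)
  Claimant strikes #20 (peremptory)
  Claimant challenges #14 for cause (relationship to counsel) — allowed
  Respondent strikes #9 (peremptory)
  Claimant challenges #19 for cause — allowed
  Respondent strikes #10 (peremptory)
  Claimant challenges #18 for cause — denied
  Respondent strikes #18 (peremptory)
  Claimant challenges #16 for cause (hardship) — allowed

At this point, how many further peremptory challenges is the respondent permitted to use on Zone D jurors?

1

Respondent peremptories so far: #3, #9, #10, #18 — 4 of 5 used, 1 left overall.
Against Zone D: #10 — 1 used; per-zone cap 2 leaves 1.
Binding limit: min(1, 1) = 1.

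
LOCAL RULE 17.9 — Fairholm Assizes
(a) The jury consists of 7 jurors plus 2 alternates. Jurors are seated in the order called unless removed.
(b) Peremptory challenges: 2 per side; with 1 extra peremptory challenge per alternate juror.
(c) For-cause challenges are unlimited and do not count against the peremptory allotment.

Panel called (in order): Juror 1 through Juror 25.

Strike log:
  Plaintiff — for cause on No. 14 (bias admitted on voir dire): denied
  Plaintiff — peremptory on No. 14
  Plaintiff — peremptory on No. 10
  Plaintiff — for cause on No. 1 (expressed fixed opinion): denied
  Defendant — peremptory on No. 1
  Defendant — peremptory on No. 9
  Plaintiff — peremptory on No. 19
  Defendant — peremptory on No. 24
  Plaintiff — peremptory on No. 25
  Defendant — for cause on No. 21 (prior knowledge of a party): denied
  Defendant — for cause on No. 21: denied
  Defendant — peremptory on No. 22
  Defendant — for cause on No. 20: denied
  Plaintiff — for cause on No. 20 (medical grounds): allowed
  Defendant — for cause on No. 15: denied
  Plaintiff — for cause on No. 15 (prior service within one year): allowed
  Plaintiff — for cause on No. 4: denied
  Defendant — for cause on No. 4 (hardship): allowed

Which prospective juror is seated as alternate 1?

12

Removed: #1, #4, #9, #10, #14, #15, #19, #20, #22, #24, #25. (#21 stays — for-cause denied.)
Seating in order: seats 1–7 → #2, #3, #5, #6, #7, #8, #11; alternates → #12, #13.
So alternate 1 is #12.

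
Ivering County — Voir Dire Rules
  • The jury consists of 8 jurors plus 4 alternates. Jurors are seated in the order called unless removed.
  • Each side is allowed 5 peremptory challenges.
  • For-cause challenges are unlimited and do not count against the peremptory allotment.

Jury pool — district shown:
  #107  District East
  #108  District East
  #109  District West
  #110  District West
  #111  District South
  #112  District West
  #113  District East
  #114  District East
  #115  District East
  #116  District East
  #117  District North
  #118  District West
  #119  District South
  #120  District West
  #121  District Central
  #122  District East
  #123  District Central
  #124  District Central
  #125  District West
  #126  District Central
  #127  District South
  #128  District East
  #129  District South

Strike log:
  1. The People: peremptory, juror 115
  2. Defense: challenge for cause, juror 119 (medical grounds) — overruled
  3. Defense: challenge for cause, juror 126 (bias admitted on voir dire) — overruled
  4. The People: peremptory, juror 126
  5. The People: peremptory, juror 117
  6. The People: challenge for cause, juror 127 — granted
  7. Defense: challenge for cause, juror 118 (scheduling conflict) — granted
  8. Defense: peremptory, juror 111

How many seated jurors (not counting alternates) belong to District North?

0

Removed: #111, #115, #117, #118, #126, #127.
Seated jurors 1–8: #107, #108, #109, #110, #112, #113, #114, #116 (alternates #119, #120, #121, #122 not counted).
None of those are in District North → 0.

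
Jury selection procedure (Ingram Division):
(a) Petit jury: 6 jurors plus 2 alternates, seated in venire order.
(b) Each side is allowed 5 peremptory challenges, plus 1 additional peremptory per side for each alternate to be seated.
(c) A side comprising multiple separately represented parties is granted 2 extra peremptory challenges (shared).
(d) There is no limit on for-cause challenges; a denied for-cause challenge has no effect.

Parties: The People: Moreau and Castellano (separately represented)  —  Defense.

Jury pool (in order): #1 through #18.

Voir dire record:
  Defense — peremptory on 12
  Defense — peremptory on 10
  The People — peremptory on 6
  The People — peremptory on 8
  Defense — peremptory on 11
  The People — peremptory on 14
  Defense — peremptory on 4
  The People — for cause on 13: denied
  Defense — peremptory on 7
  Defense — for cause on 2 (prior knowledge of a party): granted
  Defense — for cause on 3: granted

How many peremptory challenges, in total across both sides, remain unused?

The People allotment: 5 base + 1 × 2 alternates + 2 multi-party = 9. Defense allotment: 5 base + 1 × 2 alternates = 7.
The People peremptories used: #6, #8, #14 — 3 (the for-cause on #13 doesn't count).
Defense peremptories used: #12, #10, #11, #4, #7 — 5 (for-cause on #2, #3 don't count).
Remaining: (9 − 3) + (7 − 5) = 8.

8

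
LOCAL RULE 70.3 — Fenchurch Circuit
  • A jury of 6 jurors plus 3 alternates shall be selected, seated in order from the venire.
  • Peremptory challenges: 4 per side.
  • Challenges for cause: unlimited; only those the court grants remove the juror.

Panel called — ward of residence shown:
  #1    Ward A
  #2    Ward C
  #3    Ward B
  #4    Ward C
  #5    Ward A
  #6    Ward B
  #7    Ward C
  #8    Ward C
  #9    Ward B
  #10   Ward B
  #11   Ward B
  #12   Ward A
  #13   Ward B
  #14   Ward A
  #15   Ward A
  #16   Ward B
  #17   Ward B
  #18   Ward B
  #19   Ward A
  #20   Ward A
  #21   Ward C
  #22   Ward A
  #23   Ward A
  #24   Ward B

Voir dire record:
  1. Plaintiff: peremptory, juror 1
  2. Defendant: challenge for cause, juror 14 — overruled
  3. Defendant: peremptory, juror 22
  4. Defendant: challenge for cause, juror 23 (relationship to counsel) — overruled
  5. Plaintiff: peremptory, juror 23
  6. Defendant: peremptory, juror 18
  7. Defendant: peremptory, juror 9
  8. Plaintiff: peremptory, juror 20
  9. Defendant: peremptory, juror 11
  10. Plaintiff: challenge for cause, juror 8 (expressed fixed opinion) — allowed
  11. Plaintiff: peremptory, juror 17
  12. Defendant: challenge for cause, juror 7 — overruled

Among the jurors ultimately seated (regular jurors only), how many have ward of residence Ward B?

Removed: #1, #8, #9, #11, #17, #18, #20, #22, #23.
Seated jurors 1–6: #2, #3, #4, #5, #6, #7 (alternates #10, #12, #13 not counted).
Of those, in Ward B: #3, #6 → 2.

2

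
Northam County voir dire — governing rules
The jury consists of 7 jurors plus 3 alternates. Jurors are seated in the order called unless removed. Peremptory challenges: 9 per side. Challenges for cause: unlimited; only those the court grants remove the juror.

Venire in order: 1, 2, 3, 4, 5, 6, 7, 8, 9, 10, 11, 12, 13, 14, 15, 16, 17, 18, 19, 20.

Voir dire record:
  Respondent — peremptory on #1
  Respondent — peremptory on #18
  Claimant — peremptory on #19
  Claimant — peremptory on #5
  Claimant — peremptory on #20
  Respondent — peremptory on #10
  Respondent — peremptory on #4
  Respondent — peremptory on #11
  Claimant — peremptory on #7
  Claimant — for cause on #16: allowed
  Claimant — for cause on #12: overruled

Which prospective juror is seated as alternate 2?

Removed: #1, #4, #5, #7, #10, #11, #16, #18, #19, #20. (#12 stays — for-cause denied.)
Seating in order: seats 1–7 → #2, #3, #6, #8, #9, #12, #13; alternates → #14, #15, #17.
So alternate 2 is #15.

15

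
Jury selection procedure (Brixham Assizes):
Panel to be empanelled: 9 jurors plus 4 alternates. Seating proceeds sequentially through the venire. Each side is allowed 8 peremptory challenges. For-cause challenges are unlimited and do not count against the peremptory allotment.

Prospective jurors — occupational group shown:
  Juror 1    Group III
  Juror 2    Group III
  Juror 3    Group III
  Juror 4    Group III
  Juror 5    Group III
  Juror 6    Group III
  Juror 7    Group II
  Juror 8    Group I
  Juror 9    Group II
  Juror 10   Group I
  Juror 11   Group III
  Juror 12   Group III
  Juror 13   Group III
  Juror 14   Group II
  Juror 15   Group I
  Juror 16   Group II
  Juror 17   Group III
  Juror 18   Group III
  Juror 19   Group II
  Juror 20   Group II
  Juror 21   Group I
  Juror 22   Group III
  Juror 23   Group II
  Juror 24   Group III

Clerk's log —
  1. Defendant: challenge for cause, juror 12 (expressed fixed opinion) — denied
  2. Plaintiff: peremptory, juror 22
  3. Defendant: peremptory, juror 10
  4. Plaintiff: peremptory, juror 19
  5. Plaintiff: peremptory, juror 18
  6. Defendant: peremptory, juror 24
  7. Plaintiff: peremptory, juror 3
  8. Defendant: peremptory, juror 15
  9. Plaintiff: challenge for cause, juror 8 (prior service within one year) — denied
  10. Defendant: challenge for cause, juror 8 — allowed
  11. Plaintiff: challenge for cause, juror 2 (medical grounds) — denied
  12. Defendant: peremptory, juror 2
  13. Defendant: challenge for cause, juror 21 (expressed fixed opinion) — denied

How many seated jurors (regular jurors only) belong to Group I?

Removed: #2, #3, #8, #10, #15, #18, #19, #22, #24.
Seated jurors 1–9: #1, #4, #5, #6, #7, #9, #11, #12, #13 (alternates #14, #16, #17, #20 not counted).
None of those are in Group I → 0.

0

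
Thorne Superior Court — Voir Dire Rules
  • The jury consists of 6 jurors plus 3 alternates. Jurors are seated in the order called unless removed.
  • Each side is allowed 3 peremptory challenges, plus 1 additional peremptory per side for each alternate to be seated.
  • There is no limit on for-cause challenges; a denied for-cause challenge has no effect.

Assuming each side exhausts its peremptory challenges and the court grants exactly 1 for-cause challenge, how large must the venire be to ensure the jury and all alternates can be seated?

22

Seats to fill: 6 + 3 alternates = 9.
Peremptories: 3 + 1×3 = 6 per side × 2 sides = 12.
For-cause removals: 1.
Minimum venire: 9 + 12 + 1 = 22.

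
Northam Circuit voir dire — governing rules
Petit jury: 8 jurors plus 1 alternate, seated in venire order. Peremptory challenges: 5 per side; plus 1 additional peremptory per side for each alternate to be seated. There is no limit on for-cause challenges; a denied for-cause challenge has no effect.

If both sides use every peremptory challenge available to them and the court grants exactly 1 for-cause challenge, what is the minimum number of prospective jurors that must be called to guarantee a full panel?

22

Seats to fill: 8 + 1 alternates = 9.
Peremptories: 5 + 1×1 = 6 per side × 2 sides = 12.
For-cause removals: 1.
Minimum venire: 9 + 12 + 1 = 22.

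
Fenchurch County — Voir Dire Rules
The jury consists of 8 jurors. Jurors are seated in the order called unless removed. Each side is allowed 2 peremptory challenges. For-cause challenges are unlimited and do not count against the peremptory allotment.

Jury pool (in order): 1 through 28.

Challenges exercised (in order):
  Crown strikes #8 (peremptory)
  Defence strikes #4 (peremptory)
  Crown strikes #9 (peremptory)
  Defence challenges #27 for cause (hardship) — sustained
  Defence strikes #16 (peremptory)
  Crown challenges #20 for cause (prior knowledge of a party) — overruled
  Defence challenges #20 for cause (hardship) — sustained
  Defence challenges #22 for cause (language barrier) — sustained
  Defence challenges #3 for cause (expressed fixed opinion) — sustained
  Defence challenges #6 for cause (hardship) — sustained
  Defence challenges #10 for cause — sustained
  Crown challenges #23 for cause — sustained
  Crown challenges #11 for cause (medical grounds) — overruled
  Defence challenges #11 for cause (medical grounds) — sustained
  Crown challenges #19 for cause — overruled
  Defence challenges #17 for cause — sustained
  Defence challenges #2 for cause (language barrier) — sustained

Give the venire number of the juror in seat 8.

18

Removed: #2, #3, #4, #6, #8, #9, #10, #11, #16, #17, #20, #22, #23, #27. (#19 stays — for-cause denied.)
Filling seats in venire order through position 8: #1, #5, #7, #12, #13, #14, #15, #18.
So seat 8 is #18.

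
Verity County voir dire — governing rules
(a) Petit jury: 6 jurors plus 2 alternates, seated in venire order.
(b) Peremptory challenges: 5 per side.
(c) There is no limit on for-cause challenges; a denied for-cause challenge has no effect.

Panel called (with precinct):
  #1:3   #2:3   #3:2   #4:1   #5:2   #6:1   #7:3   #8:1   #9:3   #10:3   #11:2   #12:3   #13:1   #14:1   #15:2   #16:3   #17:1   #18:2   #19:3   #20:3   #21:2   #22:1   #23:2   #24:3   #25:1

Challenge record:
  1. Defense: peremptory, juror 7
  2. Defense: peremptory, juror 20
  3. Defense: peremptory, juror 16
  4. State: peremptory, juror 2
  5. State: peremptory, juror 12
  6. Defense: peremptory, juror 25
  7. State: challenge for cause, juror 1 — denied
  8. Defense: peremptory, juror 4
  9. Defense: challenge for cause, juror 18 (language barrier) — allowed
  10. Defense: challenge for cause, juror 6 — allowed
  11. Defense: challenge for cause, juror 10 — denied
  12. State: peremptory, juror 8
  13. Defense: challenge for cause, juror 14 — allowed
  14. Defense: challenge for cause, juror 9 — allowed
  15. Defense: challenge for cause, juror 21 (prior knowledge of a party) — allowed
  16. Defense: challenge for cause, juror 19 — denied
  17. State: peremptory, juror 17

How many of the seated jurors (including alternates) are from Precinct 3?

3

Removed: #2, #4, #6, #7, #8, #9, #12, #14, #16, #17, #18, #20, #21, #25.
Seated (8 incl. alternates): #1, #3, #5, #10, #11, #13, #15, #19.
Of those, in Precinct 3: #1, #10, #19 → 3.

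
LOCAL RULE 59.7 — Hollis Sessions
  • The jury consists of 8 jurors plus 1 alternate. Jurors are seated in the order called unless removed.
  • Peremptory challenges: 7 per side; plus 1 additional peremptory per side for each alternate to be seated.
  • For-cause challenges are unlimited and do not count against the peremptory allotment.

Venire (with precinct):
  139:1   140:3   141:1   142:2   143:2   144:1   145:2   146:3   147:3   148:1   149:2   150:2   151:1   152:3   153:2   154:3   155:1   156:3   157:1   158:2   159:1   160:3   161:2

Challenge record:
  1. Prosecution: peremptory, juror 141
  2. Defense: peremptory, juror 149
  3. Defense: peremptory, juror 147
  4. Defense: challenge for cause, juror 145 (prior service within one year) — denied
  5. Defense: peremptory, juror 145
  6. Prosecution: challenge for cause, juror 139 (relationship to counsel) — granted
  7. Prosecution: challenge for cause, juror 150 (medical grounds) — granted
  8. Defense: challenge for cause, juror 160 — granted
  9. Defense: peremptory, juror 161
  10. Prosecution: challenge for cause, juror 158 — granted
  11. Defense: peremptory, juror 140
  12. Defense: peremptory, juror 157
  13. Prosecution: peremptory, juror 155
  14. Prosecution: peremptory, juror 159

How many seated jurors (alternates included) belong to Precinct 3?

3

Removed: #139, #140, #141, #145, #147, #149, #150, #155, #157, #158, #159, #160, #161.
Seated (9 incl. alternates): #142, #143, #144, #146, #148, #151, #152, #153, #154.
Of those, in Precinct 3: #146, #152, #154 → 3.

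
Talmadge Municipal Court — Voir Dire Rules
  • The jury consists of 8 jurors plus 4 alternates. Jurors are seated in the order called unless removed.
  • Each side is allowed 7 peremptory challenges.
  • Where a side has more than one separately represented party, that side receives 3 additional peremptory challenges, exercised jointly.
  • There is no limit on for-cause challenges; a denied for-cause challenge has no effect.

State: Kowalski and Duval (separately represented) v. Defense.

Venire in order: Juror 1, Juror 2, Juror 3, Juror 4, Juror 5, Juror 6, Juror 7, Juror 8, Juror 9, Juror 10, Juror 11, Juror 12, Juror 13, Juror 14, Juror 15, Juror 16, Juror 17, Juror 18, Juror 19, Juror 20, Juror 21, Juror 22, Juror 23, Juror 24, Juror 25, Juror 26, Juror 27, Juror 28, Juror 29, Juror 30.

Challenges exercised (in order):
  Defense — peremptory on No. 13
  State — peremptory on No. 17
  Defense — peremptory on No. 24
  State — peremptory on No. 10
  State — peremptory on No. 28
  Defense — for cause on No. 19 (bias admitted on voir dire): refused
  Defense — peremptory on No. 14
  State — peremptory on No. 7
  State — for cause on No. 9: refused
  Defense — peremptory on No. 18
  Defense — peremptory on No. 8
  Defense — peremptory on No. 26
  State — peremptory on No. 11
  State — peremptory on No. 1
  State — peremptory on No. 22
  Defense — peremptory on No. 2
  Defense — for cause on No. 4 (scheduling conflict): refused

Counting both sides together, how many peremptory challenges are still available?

State allotment: 7 base + 3 multi-party = 10. Defense allotment: 7.
State peremptories used: #17, #10, #28, #7, #11, #1, #22 — 7 (the for-cause on #9 doesn't count).
Defense peremptories used: #13, #24, #14, #18, #8, #26, #2 — 7 (for-cause on #19, #4 don't count).
Remaining: (10 − 7) + (7 − 7) = 3.

3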